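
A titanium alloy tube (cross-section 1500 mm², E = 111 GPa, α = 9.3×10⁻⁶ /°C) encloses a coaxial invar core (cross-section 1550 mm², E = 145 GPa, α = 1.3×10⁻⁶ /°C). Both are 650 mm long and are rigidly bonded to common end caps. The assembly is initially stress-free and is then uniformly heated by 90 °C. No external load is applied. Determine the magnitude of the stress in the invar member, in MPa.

σ ≈ 44.4 MPa (tensile)

Equilibrium of a rigid end plate with no external load gives equal and opposite internal forces ±P in the two members. Since α_{titanium alloy} > α_{invar}, heating drives the titanium alloy into compression and the invar into tension.
Setting the final lengths equal and cancelling L: (α₁ − α₂)ΔT = P/(A₁E₁) + P/(A₂E₂).
|α₁ − α₂|·ΔT = 8×10⁻⁶ × 90 = 0.00072.
1/(A₁E₁) + 1/(A₂E₂) = 1/(1500×111×10³) + 1/(1550×145×10³) = 1.046×10⁻⁸ N⁻¹.
So P = 0.00072 / 1.046×10⁻⁸ = 68.86 kN.
σ_{invar} = P/A₂ = 68860/1550 = 44.43 MPa, tensile.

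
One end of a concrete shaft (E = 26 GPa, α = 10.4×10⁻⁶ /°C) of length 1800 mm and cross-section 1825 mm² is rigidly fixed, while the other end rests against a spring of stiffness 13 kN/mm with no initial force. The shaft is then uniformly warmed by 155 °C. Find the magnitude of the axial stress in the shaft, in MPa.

σ ≈ 13.8 MPa (compressive)

If the spring were absent the shaft would lengthen by αΔT L = 10.4×10⁻⁶ × 155 × 1800 = 2.902 mm.
Let P be the compressive force at the spring. The shaft shortens elastically by PL/(AE) and the spring compresses by P/k; together these equal δ_free.
P [ L/(AE) + 1/k ] = δ_free → P [ 1800/(1825×26×10³) + 1/(13×10³) ] = 2.902.
P = 2.902 / 0.0001149 = 25260 N.
σ = P/A = 25260/1825 = 13.84 MPa.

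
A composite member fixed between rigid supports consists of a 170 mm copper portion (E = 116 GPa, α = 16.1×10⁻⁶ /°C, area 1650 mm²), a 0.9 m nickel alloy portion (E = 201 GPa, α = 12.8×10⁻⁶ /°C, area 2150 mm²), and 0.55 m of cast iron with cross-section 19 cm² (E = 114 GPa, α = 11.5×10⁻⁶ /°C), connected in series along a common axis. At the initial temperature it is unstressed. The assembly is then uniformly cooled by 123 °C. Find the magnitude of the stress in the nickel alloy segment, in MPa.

If the supports were absent, the total length change would be Σ αᵢΔT Lᵢ = 16.1×10⁻⁶×123×170 + 12.8×10⁻⁶×123×900 + 11.5×10⁻⁶×123×550 = 2.532 mm.
The rigid supports impose zero overall length change; the single axial force P common to all segments must satisfy P Σ Lᵢ/(AᵢEᵢ) = δ_free.
Σ Lᵢ/(AᵢEᵢ) = 170/(1650×116×10³) + 900/(2150×201×10³) + 550/(1900×114×10³) = 5.51×10⁻⁶ mm/N.
Hence P = δ_free / Σ(L/AE) = 2.532/5.51×10⁻⁶ = 459.4 kN (tensile).
σ_{nickel alloy} = P / A = 459400 / 2150 = 213.7 MPa.

σ ≈ 214 MPa (tensile)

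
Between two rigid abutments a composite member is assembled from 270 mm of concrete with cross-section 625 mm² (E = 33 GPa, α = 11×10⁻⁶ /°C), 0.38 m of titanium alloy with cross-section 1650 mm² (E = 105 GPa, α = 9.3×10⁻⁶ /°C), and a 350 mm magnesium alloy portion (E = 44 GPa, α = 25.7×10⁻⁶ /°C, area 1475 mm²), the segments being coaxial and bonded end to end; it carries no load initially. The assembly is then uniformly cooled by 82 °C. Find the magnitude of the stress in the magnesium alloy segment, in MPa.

With the walls removed the bar would change length by δ_free = Σ αᵢΔT Lᵢ = 11×10⁻⁶×82×270 + 9.3×10⁻⁶×82×380 + 25.7×10⁻⁶×82×350 = 1.271 mm.
The rigid supports impose zero overall length change; the single axial force P common to all segments must satisfy P Σ Lᵢ/(AᵢEᵢ) = δ_free.
Σ Lᵢ/(AᵢEᵢ) = 270/(625×33×10³) + 380/(1650×105×10³) + 350/(1475×44×10³) = 2.068×10⁻⁵ mm/N.
So P = 1.271 / 2.068×10⁻⁵ = 61.46 kN, tensile.
σ_{magnesium alloy} = P / A = 61460 / 1475 = 41.67 MPa.

σ ≈ 41.7 MPa (tensile)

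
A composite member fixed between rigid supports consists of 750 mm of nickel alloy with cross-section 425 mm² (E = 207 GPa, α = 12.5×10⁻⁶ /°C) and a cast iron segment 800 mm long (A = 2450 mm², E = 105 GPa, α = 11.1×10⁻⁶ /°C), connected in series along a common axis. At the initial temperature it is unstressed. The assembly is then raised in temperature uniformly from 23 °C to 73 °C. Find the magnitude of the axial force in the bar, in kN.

Free thermal expansion of the whole bar: Σ αᵢΔT Lᵢ = 12.5×10⁻⁶×50×750 + 11.1×10⁻⁶×50×800 = 0.9127 mm.
The walls prevent any net length change, so an axial force P (same in every segment) develops. Compatibility: P · Σ Lᵢ/(AᵢEᵢ) = δ_free.
The series flexibility is Σ Lᵢ/(AᵢEᵢ) = 750/(425×207×10³) + 800/(2450×105×10³) = 1.163×10⁻⁵ mm/N.
So P = 0.9127 / 1.163×10⁻⁵ = 78.45 kN, compressive.

P ≈ 78.4 kN (compressive)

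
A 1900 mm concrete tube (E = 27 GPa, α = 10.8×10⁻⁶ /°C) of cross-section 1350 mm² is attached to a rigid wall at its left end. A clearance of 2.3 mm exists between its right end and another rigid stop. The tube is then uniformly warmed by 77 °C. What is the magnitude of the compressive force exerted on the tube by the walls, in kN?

P ≈ 0 kN

Unrestrained expansion: δ_free = αΔT L = 10.8×10⁻⁶ × 77 × 1900 = 1.58 mm.
Since δ_free = 1.58 mm is less than the 2.3 mm gap, the tube never touches the wall. No axial force develops.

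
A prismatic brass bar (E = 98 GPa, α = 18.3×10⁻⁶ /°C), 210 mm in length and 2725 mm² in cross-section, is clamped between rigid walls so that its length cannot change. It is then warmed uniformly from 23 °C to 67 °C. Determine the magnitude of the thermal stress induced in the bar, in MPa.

σ ≈ 78.9 MPa (compressive)

The supports are rigid, so the total axial strain is zero. The restrained thermal strain is ε = αΔT = 18.3×10⁻⁶ × 44 = 805.2×10⁻⁶.
σ = EαΔT = 98×10³ × 18.3×10⁻⁶ × 44 = 78.91 MPa (compressive; the bar is trying to expand).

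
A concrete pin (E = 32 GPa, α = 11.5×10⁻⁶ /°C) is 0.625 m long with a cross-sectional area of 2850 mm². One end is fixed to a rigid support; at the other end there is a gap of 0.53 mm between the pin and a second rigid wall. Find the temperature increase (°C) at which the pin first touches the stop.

Contact occurs when the free expansion equals the gap: αΔT L = 0.53 mm.
ΔT = 0.53 / (11.5×10⁻⁶ × 625) = 73.74 °C.

ΔT ≈ 73.7 °C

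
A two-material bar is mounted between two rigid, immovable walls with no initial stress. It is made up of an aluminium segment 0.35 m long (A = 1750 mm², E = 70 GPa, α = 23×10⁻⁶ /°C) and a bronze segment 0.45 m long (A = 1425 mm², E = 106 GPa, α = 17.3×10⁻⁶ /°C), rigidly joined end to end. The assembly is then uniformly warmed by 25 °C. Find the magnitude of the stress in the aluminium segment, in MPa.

σ ≈ 38.8 MPa (compressive)

If the supports were absent, the total length change would be Σ αᵢΔT Lᵢ = 23×10⁻⁶×25×350 + 17.3×10⁻⁶×25×450 = 0.3959 mm.
Since the ends are fixed, an axial force P builds up, equal in every segment, with P · Σ Lᵢ/(AᵢEᵢ) = δ_free.
The series flexibility is Σ Lᵢ/(AᵢEᵢ) = 350/(1750×70×10³) + 450/(1425×106×10³) = 5.836×10⁻⁶ mm/N.
P = 0.3959 / 5.836×10⁻⁶ = 67830 N = 67.83 kN, compressive.
σ_{aluminium} = P / A = 67830 / 1750 = 38.76 MPa.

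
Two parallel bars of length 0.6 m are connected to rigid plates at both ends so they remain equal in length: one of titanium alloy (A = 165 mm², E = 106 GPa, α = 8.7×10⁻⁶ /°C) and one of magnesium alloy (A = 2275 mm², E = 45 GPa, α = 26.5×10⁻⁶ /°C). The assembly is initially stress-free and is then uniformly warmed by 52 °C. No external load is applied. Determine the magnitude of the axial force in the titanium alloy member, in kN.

P ≈ 13.8 kN (tensile in the titanium alloy)

Equilibrium of a rigid end plate with no external load gives equal and opposite internal forces ±P in the two members. Since α_{magnesium alloy} > α_{titanium alloy}, heating drives the magnesium alloy into compression and the titanium alloy into tension.
Equating the net (thermal + elastic) strains gives |α₁ − α₂|·ΔT = P·[1/(A₁E₁) + 1/(A₂E₂)].
|α₁ − α₂|·ΔT = 17.8×10⁻⁶ × 52 = 0.0009256.
1/(A₁E₁) + 1/(A₂E₂) = 1/(165×106×10³) + 1/(2275×45×10³) = 6.694×10⁻⁸ N⁻¹.
So P = 0.0009256 / 6.694×10⁻⁸ = 13.83 kN.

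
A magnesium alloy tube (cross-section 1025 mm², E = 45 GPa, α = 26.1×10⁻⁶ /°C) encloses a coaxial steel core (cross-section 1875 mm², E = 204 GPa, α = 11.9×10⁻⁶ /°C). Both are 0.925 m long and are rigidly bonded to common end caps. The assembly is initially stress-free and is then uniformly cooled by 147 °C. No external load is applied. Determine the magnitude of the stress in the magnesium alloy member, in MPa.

σ ≈ 83.8 MPa (tensile)

Equilibrium of a rigid end plate with no external load gives equal and opposite internal forces ±P in the two members. Since α_{magnesium alloy} > α_{steel}, cooling drives the magnesium alloy into tension and the steel into compression.
Equating the net (thermal + elastic) strains gives |α₁ − α₂|·ΔT = P·[1/(A₁E₁) + 1/(A₂E₂)].
|α₁ − α₂|·ΔT = 14.2×10⁻⁶ × 147 = 0.002087.
1/(A₁E₁) + 1/(A₂E₂) = 1/(1025×45×10³) + 1/(1875×204×10³) = 2.429×10⁻⁸ N⁻¹.
So P = 0.002087 / 2.429×10⁻⁸ = 85.92 kN.
σ_{magnesium alloy} = P/A₁ = 85920/1025 = 83.82 MPa, tensile.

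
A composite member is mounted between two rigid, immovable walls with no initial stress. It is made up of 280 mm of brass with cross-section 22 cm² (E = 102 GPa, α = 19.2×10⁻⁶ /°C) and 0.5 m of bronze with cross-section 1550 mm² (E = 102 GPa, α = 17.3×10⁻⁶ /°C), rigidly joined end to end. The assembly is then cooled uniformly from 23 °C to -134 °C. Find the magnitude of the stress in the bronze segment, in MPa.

σ ≈ 322 MPa (tensile)

Free thermal contraction of the whole bar: Σ αᵢΔT Lᵢ = 19.2×10⁻⁶×157×280 + 17.3×10⁻⁶×157×500 = 2.202 mm.
Since the ends are fixed, an axial force P builds up, equal in every segment, with P · Σ Lᵢ/(AᵢEᵢ) = δ_free.
The series flexibility is Σ Lᵢ/(AᵢEᵢ) = 280/(2200×102×10³) + 500/(1550×102×10³) = 4.41×10⁻⁶ mm/N.
So P = 2.202 / 4.41×10⁻⁶ = 499.3 kN, tensile.
σ_{bronze} = P / A = 499300 / 1550 = 322.1 MPa.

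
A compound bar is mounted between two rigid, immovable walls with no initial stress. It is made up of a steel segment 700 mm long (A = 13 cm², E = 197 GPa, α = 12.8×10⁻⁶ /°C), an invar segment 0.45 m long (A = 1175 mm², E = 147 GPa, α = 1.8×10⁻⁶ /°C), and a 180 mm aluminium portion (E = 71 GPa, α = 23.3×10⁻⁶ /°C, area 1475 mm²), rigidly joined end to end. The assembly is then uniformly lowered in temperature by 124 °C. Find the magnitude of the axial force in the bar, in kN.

Free thermal contraction of the whole bar: Σ αᵢΔT Lᵢ = 12.8×10⁻⁶×124×700 + 1.8×10⁻⁶×124×450 + 23.3×10⁻⁶×124×180 = 1.732 mm.
The walls prevent any net length change, so an axial force P (same in every segment) develops. Compatibility: P · Σ Lᵢ/(AᵢEᵢ) = δ_free.
Σ Lᵢ/(AᵢEᵢ) = 700/(1300×197×10³) + 450/(1175×147×10³) + 180/(1475×71×10³) = 7.057×10⁻⁶ mm/N.
Hence P = δ_free / Σ(L/AE) = 1.732/7.057×10⁻⁶ = 245.4 kN (tensile).

P ≈ 245 kN (tensile)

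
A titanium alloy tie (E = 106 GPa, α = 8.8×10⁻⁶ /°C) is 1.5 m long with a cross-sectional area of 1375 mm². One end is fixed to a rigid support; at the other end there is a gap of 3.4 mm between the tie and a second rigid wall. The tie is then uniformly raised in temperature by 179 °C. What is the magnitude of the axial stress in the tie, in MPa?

Unrestrained expansion: δ_free = αΔT L = 8.8×10⁻⁶ × 179 × 1500 = 2.363 mm.
This is smaller than the 3.4 mm clearance, so the tie expands freely without reaching the stop — the stress is zero.

σ ≈ 0 MPa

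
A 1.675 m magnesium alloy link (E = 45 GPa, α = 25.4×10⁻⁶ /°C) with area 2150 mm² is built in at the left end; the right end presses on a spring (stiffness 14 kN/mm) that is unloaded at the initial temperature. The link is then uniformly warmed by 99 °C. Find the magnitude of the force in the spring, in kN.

Free thermal expansion: δ_free = αΔT L = 25.4×10⁻⁶ × 99 × 1675 = 4.212 mm.
Let P be the compressive force at the spring. The link shortens elastically by PL/(AE) and the spring compresses by P/k; together these equal δ_free.
P [ L/(AE) + 1/k ] = δ_free → P [ 1675/(2150×45×10³) + 1/(14×10³) ] = 4.212.
P = 4.212 / 8.874×10⁻⁵ = 47460 N.

P ≈ 47.5 kN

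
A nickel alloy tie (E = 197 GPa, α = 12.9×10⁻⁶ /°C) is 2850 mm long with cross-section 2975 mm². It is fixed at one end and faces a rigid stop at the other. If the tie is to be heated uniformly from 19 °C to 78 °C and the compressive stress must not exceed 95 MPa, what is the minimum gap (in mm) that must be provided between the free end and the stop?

g ≈ 0.795 mm

Free expansion if unrestrained: δ_free = αΔT L = 12.9×10⁻⁶ × 59 × 2850 = 2.169 mm.
At the allowable stress the elastic shortening the wall may impose is σL/E = 95 × 2850 / (197×10³) = 1.374 mm.
So the gap has to take up the difference, g_min = δ_free − σL/E = 2.169 − 1.374 = 0.7948 mm.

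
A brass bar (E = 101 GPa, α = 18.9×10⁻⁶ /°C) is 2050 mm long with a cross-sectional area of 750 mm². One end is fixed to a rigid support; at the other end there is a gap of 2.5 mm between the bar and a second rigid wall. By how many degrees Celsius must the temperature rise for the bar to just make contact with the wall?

ΔT ≈ 64.5 °C

Contact occurs when the free expansion equals the gap: αΔT L = 2.5 mm.
ΔT = 2.5 / (18.9×10⁻⁶ × 2050) = 64.52 °C.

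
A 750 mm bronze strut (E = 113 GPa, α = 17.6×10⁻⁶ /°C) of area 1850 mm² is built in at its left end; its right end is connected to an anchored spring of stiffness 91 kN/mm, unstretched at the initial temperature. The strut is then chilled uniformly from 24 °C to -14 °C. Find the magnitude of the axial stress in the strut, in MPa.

σ ≈ 18.6 MPa (tensile)

Free thermal contraction: δ_free = αΔT L = 17.6×10⁻⁶ × 38 × 750 = 0.5016 mm.
Let P be the tensile force in the spring. The strut extends elastically by PL/(AE) and the spring stretches by P/k; together these equal δ_free.
P [ L/(AE) + 1/k ] = δ_free → P [ 750/(1850×113×10³) + 1/(91×10³) ] = 0.5016.
P = 0.5016 / 1.458×10⁻⁵ = 34410 N.
σ = P/A = 34410/1850 = 18.6 MPa.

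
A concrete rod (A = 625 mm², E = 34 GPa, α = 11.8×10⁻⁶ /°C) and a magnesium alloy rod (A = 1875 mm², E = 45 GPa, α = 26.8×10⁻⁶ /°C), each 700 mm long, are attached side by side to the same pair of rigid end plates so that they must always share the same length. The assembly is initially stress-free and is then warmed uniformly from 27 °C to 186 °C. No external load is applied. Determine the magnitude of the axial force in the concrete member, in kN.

Equilibrium of a rigid end plate with no external load gives equal and opposite internal forces ±P in the two members. Since α_{magnesium alloy} > α_{concrete}, heating drives the magnesium alloy into compression and the concrete into tension.
Equating the net (thermal + elastic) strains gives |α₁ − α₂|·ΔT = P·[1/(A₁E₁) + 1/(A₂E₂)].
|α₁ − α₂|·ΔT = 15×10⁻⁶ × 159 = 0.002385.
1/(A₁E₁) + 1/(A₂E₂) = 1/(625×34×10³) + 1/(1875×45×10³) = 5.891×10⁻⁸ N⁻¹.
So P = 0.002385 / 5.891×10⁻⁸ = 40.49 kN.

P ≈ 40.5 kN (tensile in the concrete)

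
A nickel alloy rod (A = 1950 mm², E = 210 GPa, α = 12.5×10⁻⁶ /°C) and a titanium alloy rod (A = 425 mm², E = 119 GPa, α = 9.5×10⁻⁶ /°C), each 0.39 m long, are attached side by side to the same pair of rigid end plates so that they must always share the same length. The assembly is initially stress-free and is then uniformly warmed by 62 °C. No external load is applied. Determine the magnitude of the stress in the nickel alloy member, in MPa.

The nickel alloy has the larger α, so on heating it would change length more than the titanium alloy if both were free. The rigid plates force a common final length, so the nickel alloy is put into compression and the titanium alloy into tension, with equal and opposite forces P (no external load).
Compatibility of the two members (thermal + elastic change equal): (α₁ − α₂)ΔT = P·[1/(A₁E₁) + 1/(A₂E₂)].
|α₁ − α₂|·ΔT = 3×10⁻⁶ × 62 = 0.000186.
1/(A₁E₁) + 1/(A₂E₂) = 1/(1950×210×10³) + 1/(425×119×10³) = 2.221×10⁻⁸ N⁻¹.
So P = 0.000186 / 2.221×10⁻⁸ = 8.373 kN.
σ_{nickel alloy} = P/A₁ = 8373/1950 = 4.294 MPa, compressive.

σ ≈ 4.29 MPa (compressive)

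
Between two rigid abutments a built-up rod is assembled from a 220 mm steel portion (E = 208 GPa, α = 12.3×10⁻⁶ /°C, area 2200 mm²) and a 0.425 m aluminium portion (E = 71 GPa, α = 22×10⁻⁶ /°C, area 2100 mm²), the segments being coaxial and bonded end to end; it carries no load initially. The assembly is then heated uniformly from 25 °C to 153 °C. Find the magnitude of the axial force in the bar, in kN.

P ≈ 463 kN (compressive)

Free thermal expansion of the whole bar: Σ αᵢΔT Lᵢ = 12.3×10⁻⁶×128×220 + 22×10⁻⁶×128×425 = 1.543 mm.
Since the ends are fixed, an axial force P builds up, equal in every segment, with P · Σ Lᵢ/(AᵢEᵢ) = δ_free.
The series flexibility is Σ Lᵢ/(AᵢEᵢ) = 220/(2200×208×10³) + 425/(2100×71×10³) = 3.331×10⁻⁶ mm/N.
P = 1.543 / 3.331×10⁻⁶ = 463200 N = 463.2 kN, compressive.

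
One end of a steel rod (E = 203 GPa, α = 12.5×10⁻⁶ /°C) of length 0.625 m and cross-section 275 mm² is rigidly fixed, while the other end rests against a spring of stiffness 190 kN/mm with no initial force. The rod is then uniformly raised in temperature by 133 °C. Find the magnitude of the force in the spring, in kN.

P ≈ 63.1 kN

If the spring were absent the rod would lengthen by αΔT L = 12.5×10⁻⁶ × 133 × 625 = 1.039 mm.
With a force P in the spring, the elastic change of the rod is PL/(AE) and that of the spring is P/k; compatibility requires their sum to equal δ_free.
P [ L/(AE) + 1/k ] = δ_free → P [ 625/(275×203×10³) + 1/(190×10³) ] = 1.039.
P = 1.039 / 1.646×10⁻⁵ = 63130 N.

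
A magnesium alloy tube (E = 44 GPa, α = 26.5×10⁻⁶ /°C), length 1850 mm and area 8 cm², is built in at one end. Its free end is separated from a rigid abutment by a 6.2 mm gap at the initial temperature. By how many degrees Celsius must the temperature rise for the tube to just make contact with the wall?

ΔT ≈ 126 °C

Contact occurs when the free expansion equals the gap: αΔT L = 6.2 mm.
So ΔT = g/(αL) = 6.2/(26.5×10⁻⁶ × 1850) = 126.5 °C.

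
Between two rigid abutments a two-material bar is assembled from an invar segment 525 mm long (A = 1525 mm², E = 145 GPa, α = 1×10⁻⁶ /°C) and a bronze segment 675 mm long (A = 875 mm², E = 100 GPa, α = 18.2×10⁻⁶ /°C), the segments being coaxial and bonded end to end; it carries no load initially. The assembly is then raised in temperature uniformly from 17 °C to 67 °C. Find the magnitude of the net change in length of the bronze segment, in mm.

|ΔL| ≈ 0.124 mm

With the walls removed the bar would change length by δ_free = Σ αᵢΔT Lᵢ = 1×10⁻⁶×50×525 + 18.2×10⁻⁶×50×675 = 0.6405 mm.
The rigid supports impose zero overall length change; the single axial force P common to all segments must satisfy P Σ Lᵢ/(AᵢEᵢ) = δ_free.
Σ Lᵢ/(AᵢEᵢ) = 525/(1525×145×10³) + 675/(875×100×10³) = 1.009×10⁻⁵ mm/N.
So P = 0.6405 / 1.009×10⁻⁵ = 63.49 kN, compressive.
For the bronze segment, free thermal change = 18.2×10⁻⁶×50×675 = 0.6142 mm and elastic change from P = 63490×675/(875×100×10³) = 0.4898 mm; these oppose, so the net change is 0.124 mm (segment lengthens).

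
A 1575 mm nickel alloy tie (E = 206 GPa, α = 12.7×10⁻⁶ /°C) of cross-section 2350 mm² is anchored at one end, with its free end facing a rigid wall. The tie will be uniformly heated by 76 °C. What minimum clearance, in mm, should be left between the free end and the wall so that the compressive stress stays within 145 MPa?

g ≈ 0.412 mm

Free expansion if unrestrained: δ_free = αΔT L = 12.7×10⁻⁶ × 76 × 1575 = 1.52 mm.
At the allowable stress the elastic shortening the wall may impose is σL/E = 145 × 1575 / (206×10³) = 1.109 mm.
The gap must absorb the remainder: g_min = 1.52 − 1.109 = 0.4116 mm.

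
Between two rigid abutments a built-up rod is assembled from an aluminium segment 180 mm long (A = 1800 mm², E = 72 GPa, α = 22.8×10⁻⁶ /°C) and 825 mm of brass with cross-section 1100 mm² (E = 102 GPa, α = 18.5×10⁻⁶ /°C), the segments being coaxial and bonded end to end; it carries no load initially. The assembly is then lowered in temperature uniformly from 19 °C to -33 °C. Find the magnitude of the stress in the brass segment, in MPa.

σ ≈ 105 MPa (tensile)

Free thermal contraction of the whole bar: Σ αᵢΔT Lᵢ = 22.8×10⁻⁶×52×180 + 18.5×10⁻⁶×52×825 = 1.007 mm.
The rigid supports impose zero overall length change; the single axial force P common to all segments must satisfy P Σ Lᵢ/(AᵢEᵢ) = δ_free.
The series flexibility is Σ Lᵢ/(AᵢEᵢ) = 180/(1800×72×10³) + 825/(1100×102×10³) = 8.742×10⁻⁶ mm/N.
Hence P = δ_free / Σ(L/AE) = 1.007/8.742×10⁻⁶ = 115.2 kN (tensile).
σ_{brass} = P / A = 115200 / 1100 = 104.7 MPa.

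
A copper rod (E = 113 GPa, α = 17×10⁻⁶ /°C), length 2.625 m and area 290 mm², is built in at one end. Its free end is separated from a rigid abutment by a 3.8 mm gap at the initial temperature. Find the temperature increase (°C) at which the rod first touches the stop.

Contact occurs when the free expansion equals the gap: αΔT L = 3.8 mm.
ΔT = 3.8 / (17×10⁻⁶ × 2625) = 85.15 °C.

ΔT ≈ 85.2 °C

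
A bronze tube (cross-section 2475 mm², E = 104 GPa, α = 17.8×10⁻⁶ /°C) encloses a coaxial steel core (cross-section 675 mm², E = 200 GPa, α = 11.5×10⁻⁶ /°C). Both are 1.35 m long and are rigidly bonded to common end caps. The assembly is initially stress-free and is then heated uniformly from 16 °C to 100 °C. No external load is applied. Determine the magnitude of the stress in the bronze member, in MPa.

The bronze has the larger α, so on heating it would change length more than the steel if both were free. The rigid plates force a common final length, so the bronze is put into compression and the steel into tension, with equal and opposite forces P (no external load).
Setting the final lengths equal and cancelling L: (α₁ − α₂)ΔT = P/(A₁E₁) + P/(A₂E₂).
|α₁ − α₂|·ΔT = 6.3×10⁻⁶ × 84 = 0.0005292.
1/(A₁E₁) + 1/(A₂E₂) = 1/(2475×104×10³) + 1/(675×200×10³) = 1.129×10⁻⁸ N⁻¹.
P = 0.0005292 / 1.129×10⁻⁸ = 46860 N = 46.86 kN.
σ_{bronze} = P/A₁ = 46860/2475 = 18.93 MPa, compressive.

σ ≈ 18.9 MPa (compressive)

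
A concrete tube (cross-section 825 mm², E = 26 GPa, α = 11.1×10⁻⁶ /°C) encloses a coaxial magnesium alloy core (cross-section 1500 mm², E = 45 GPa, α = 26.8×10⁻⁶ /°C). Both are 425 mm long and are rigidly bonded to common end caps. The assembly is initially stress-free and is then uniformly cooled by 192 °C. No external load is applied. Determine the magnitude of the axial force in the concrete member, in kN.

Both members must finish at the same length. With the larger α, the magnesium alloy tends to over-contract; the plates restrain it, putting the magnesium alloy in tension and the concrete in compression. With no external load the two internal forces are equal and opposite, magnitude P.
Equating the net (thermal + elastic) strains gives |α₁ − α₂|·ΔT = P·[1/(A₁E₁) + 1/(A₂E₂)].
|α₁ − α₂|·ΔT = 15.7×10⁻⁶ × 192 = 0.003014.
1/(A₁E₁) + 1/(A₂E₂) = 1/(825×26×10³) + 1/(1500×45×10³) = 6.143×10⁻⁸ N⁻¹.
So P = 0.003014 / 6.143×10⁻⁸ = 49.07 kN.

P ≈ 49.1 kN (compressive in the concrete)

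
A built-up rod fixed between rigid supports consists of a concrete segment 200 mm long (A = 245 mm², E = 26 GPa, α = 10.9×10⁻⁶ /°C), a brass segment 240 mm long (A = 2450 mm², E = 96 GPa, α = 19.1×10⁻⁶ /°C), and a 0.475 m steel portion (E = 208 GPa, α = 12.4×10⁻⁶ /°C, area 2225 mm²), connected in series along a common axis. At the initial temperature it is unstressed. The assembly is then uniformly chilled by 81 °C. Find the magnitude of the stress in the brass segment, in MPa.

If the supports were absent, the total length change would be Σ αᵢΔT Lᵢ = 10.9×10⁻⁶×81×200 + 19.1×10⁻⁶×81×240 + 12.4×10⁻⁶×81×475 = 1.025 mm.
Since the ends are fixed, an axial force P builds up, equal in every segment, with P · Σ Lᵢ/(AᵢEᵢ) = δ_free.
The series flexibility is Σ Lᵢ/(AᵢEᵢ) = 200/(245×26×10³) + 240/(2450×96×10³) + 475/(2225×208×10³) = 3.344×10⁻⁵ mm/N.
Hence P = δ_free / Σ(L/AE) = 1.025/3.344×10⁻⁵ = 30.65 kN (tensile).
σ_{brass} = P / A = 30650 / 2450 = 12.51 MPa.

σ ≈ 12.5 MPa (tensile)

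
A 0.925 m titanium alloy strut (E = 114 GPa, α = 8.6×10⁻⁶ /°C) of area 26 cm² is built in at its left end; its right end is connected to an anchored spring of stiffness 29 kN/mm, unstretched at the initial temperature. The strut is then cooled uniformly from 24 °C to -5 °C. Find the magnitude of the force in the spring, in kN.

P ≈ 6.13 kN

If the spring were absent the strut would shorten by αΔT L = 8.6×10⁻⁶ × 29 × 925 = 0.2307 mm.
With a force P in the spring, the elastic change of the strut is PL/(AE) and that of the spring is P/k; compatibility requires their sum to equal δ_free.
P [ L/(AE) + 1/k ] = δ_free → P [ 925/(2600×114×10³) + 1/(29×10³) ] = 0.2307.
P = 0.2307 / 3.76×10⁻⁵ = 6135 N.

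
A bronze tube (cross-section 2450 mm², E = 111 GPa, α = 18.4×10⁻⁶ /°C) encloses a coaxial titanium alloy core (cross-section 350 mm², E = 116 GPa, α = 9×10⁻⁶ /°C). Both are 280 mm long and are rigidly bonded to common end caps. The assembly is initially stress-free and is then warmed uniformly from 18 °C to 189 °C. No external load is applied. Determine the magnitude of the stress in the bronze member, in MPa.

Both members must finish at the same length. With the larger α, the bronze tends to over-expand; the plates restrain it, putting the bronze in compression and the titanium alloy in tension. With no external load the two internal forces are equal and opposite, magnitude P.
Equating the net (thermal + elastic) strains gives |α₁ − α₂|·ΔT = P·[1/(A₁E₁) + 1/(A₂E₂)].
|α₁ − α₂|·ΔT = 9.4×10⁻⁶ × 171 = 0.001607.
1/(A₁E₁) + 1/(A₂E₂) = 1/(2450×111×10³) + 1/(350×116×10³) = 2.831×10⁻⁸ N⁻¹.
P = 0.001607 / 2.831×10⁻⁸ = 56780 N = 56.78 kN.
σ_{bronze} = P/A₁ = 56780/2450 = 23.18 MPa, compressive.

σ ≈ 23.2 MPa (compressive)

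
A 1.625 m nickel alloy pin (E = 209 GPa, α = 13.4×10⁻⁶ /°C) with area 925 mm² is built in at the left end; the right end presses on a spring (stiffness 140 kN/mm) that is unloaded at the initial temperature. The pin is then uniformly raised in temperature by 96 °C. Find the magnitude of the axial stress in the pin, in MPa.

If the spring were absent the pin would lengthen by αΔT L = 13.4×10⁻⁶ × 96 × 1625 = 2.09 mm.
Let P be the compressive force at the spring. The pin shortens elastically by PL/(AE) and the spring compresses by P/k; together these equal δ_free.
So P = δ_free / [L/(AE) + 1/k] = 2.09 / [ 1625/(925×209×10³) + 1/(140×10³) ].
P = 2.09 / 1.555×10⁻⁵ = 134400 N.
σ = P/A = 134400/925 = 145.3 MPa.

σ ≈ 145 MPa (compressive)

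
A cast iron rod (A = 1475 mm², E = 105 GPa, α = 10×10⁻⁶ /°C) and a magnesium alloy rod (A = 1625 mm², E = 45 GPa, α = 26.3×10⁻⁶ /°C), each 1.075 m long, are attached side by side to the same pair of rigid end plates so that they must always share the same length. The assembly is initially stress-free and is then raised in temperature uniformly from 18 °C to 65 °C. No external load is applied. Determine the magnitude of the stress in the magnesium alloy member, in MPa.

σ ≈ 23.4 MPa (compressive)

Both members must finish at the same length. With the larger α, the magnesium alloy tends to over-expand; the plates restrain it, putting the magnesium alloy in compression and the cast iron in tension. With no external load the two internal forces are equal and opposite, magnitude P.
Equating the net (thermal + elastic) strains gives |α₁ − α₂|·ΔT = P·[1/(A₁E₁) + 1/(A₂E₂)].
|α₁ − α₂|·ΔT = 16.3×10⁻⁶ × 47 = 0.0007661.
1/(A₁E₁) + 1/(A₂E₂) = 1/(1475×105×10³) + 1/(1625×45×10³) = 2.013×10⁻⁸ N⁻¹.
P = 0.0007661 / 2.013×10⁻⁸ = 38050 N = 38.05 kN.
σ_{magnesium alloy} = P/A₂ = 38050/1625 = 23.42 MPa, compressive.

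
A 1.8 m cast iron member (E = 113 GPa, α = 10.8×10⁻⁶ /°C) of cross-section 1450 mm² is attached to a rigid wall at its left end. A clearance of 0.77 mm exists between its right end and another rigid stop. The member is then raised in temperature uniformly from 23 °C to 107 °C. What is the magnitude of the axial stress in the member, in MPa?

σ ≈ 54.2 MPa (compressive)

If the wall were absent the member would grow by αΔT L = 10.8×10⁻⁶ × 84 × 1800 = 1.633 mm.
After closing the 0.77 mm clearance, 1.633 − 0.77 = 0.863 mm of expansion remains to be suppressed by the wall.
So σ = E(δ_free − g)/L = 113×10³ × 0.863/1800 = 54.17 MPa.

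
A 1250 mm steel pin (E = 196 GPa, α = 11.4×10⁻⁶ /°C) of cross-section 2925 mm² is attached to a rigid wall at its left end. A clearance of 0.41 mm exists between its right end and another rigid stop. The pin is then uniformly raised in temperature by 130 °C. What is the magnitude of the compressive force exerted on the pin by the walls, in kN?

P ≈ 662 kN

If the wall were absent the pin would grow by αΔT L = 11.4×10⁻⁶ × 130 × 1250 = 1.852 mm.
The gap closes (δ_free > 0.41 mm) and the wall then resists a further 1.852 − 0.41 = 1.442 mm of expansion.
Compatibility: PL/(AE) = 1.442 mm, so σ = P/A = E × (1.442/1250) = 226.2 MPa.
Force on the wall = σA = 226.2 × 2925 mm² = 661.6 kN.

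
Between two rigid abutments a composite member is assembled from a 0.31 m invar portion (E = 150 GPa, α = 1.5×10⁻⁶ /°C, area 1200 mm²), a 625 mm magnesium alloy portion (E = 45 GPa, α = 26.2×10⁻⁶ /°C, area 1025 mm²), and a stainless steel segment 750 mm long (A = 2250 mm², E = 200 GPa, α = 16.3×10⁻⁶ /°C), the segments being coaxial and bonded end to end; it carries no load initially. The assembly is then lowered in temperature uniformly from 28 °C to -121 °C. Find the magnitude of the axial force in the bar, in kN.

If the supports were absent, the total length change would be Σ αᵢΔT Lᵢ = 1.5×10⁻⁶×149×310 + 26.2×10⁻⁶×149×625 + 16.3×10⁻⁶×149×750 = 4.331 mm.
Since the ends are fixed, an axial force P builds up, equal in every segment, with P · Σ Lᵢ/(AᵢEᵢ) = δ_free.
Σ Lᵢ/(AᵢEᵢ) = 310/(1200×150×10³) + 625/(1025×45×10³) + 750/(2250×200×10³) = 1.694×10⁻⁵ mm/N.
So P = 4.331 / 1.694×10⁻⁵ = 255.7 kN, tensile.

P ≈ 256 kN (tensile)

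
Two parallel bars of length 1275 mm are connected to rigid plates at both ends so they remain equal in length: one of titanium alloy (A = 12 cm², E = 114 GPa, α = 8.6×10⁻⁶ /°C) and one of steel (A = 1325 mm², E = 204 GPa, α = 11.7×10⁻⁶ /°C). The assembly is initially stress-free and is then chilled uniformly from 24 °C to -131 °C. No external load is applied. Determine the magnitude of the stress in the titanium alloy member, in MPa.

σ ≈ 36.4 MPa (compressive)

Equilibrium of a rigid end plate with no external load gives equal and opposite internal forces ±P in the two members. Since α_{steel} > α_{titanium alloy}, cooling drives the steel into tension and the titanium alloy into compression.
Equating the net (thermal + elastic) strains gives |α₁ − α₂|·ΔT = P·[1/(A₁E₁) + 1/(A₂E₂)].
|α₁ − α₂|·ΔT = 3.1×10⁻⁶ × 155 = 0.0004805.
1/(A₁E₁) + 1/(A₂E₂) = 1/(1200×114×10³) + 1/(1325×204×10³) = 1.101×10⁻⁸ N⁻¹.
P = 0.0004805 / 1.101×10⁻⁸ = 43640 N = 43.64 kN.
σ_{titanium alloy} = P/A₁ = 43640/1200 = 36.37 MPa, compressive.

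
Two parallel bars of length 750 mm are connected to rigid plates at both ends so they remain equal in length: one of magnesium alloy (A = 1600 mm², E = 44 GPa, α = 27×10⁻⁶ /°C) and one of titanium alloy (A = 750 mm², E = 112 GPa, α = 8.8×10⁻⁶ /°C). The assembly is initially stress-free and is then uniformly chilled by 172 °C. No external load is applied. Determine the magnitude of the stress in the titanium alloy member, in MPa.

σ ≈ 160 MPa (compressive)

Both members must finish at the same length. With the larger α, the magnesium alloy tends to over-contract; the plates restrain it, putting the magnesium alloy in tension and the titanium alloy in compression. With no external load the two internal forces are equal and opposite, magnitude P.
Compatibility of the two members (thermal + elastic change equal): (α₁ − α₂)ΔT = P·[1/(A₁E₁) + 1/(A₂E₂)].
|α₁ − α₂|·ΔT = 18.2×10⁻⁶ × 172 = 0.00313.
1/(A₁E₁) + 1/(A₂E₂) = 1/(1600×44×10³) + 1/(750×112×10³) = 2.611×10⁻⁸ N⁻¹.
So P = 0.00313 / 2.611×10⁻⁸ = 119.9 kN.
σ_{titanium alloy} = P/A₂ = 119900/750 = 159.9 MPa, compressive.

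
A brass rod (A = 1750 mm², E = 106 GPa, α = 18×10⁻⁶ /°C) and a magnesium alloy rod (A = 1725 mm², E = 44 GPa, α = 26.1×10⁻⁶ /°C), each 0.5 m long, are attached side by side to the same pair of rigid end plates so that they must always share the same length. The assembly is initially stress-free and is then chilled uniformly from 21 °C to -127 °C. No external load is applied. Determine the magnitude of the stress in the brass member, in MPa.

Equilibrium of a rigid end plate with no external load gives equal and opposite internal forces ±P in the two members. Since α_{magnesium alloy} > α_{brass}, cooling drives the magnesium alloy into tension and the brass into compression.
Equating the net (thermal + elastic) strains gives |α₁ − α₂|·ΔT = P·[1/(A₁E₁) + 1/(A₂E₂)].
|α₁ − α₂|·ΔT = 8.1×10⁻⁶ × 148 = 0.001199.
1/(A₁E₁) + 1/(A₂E₂) = 1/(1750×106×10³) + 1/(1725×44×10³) = 1.857×10⁻⁸ N⁻¹.
P = 0.001199 / 1.857×10⁻⁸ = 64570 N = 64.57 kN.
σ_{brass} = P/A₁ = 64570/1750 = 36.9 MPa, compressive.

σ ≈ 36.9 MPa (compressive)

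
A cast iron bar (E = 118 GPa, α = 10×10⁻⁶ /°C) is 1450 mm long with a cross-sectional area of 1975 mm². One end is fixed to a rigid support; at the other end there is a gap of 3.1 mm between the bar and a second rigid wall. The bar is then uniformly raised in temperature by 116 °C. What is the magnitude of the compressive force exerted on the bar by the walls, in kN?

P ≈ 0 kN

Unrestrained expansion: δ_free = αΔT L = 10×10⁻⁶ × 116 × 1450 = 1.682 mm.
This is smaller than the 3.1 mm clearance, so the bar expands freely without reaching the stop — the stress is zero.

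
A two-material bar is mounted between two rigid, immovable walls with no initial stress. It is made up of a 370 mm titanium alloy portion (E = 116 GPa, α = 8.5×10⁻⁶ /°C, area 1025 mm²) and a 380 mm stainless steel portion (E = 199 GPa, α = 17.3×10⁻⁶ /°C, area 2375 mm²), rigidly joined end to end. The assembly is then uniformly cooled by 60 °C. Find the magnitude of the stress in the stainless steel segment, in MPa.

σ ≈ 62.7 MPa (tensile)

Free thermal contraction of the whole bar: Σ αᵢΔT Lᵢ = 8.5×10⁻⁶×60×370 + 17.3×10⁻⁶×60×380 = 0.5831 mm.
The walls prevent any net length change, so an axial force P (same in every segment) develops. Compatibility: P · Σ Lᵢ/(AᵢEᵢ) = δ_free.
Σ Lᵢ/(AᵢEᵢ) = 370/(1025×116×10³) + 380/(2375×199×10³) = 3.916×10⁻⁶ mm/N.
Hence P = δ_free / Σ(L/AE) = 0.5831/3.916×10⁻⁶ = 148.9 kN (tensile).
σ_{stainless steel} = P / A = 148900 / 2375 = 62.7 MPa.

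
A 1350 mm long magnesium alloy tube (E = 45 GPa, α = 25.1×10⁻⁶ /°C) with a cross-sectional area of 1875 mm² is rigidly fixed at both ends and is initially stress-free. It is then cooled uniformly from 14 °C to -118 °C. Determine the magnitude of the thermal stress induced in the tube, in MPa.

σ ≈ 149 MPa (tensile)

With length fixed, the mechanical strain must cancel the thermal strain αΔT = 25.1×10⁻⁶ × 132 = 3313.2×10⁻⁶.
The stress required to suppress this strain is σ = Eε = 45×10³ × 3313.2×10⁻⁶ = 149.1 MPa, tensile since the tube is trying to contract.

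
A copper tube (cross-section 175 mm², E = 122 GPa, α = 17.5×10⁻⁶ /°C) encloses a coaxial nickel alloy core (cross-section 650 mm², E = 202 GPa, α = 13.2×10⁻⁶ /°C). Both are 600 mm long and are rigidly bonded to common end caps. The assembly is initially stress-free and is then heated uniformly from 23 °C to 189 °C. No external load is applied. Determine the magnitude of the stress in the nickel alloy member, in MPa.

σ ≈ 20.2 MPa (tensile)

Both members must finish at the same length. With the larger α, the copper tends to over-expand; the plates restrain it, putting the copper in compression and the nickel alloy in tension. With no external load the two internal forces are equal and opposite, magnitude P.
Setting the final lengths equal and cancelling L: (α₁ − α₂)ΔT = P/(A₁E₁) + P/(A₂E₂).
|α₁ − α₂|·ΔT = 4.3×10⁻⁶ × 166 = 0.0007138.
1/(A₁E₁) + 1/(A₂E₂) = 1/(175×122×10³) + 1/(650×202×10³) = 5.445×10⁻⁸ N⁻¹.
P = 0.0007138 / 5.445×10⁻⁸ = 13110 N = 13.11 kN.
σ_{nickel alloy} = P/A₂ = 13110/650 = 20.17 MPa, tensile.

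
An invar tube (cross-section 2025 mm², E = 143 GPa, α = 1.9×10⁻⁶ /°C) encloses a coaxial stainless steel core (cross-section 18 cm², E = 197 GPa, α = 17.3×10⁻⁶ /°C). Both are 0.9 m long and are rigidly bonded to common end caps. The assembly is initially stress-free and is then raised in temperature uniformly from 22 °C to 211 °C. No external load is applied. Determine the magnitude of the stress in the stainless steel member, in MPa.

σ ≈ 258 MPa (compressive)

Equilibrium of a rigid end plate with no external load gives equal and opposite internal forces ±P in the two members. Since α_{stainless steel} > α_{invar}, heating drives the stainless steel into compression and the invar into tension.
Equating the net (thermal + elastic) strains gives |α₁ − α₂|·ΔT = P·[1/(A₁E₁) + 1/(A₂E₂)].
|α₁ − α₂|·ΔT = 15.4×10⁻⁶ × 189 = 0.002911.
1/(A₁E₁) + 1/(A₂E₂) = 1/(2025×143×10³) + 1/(1800×197×10³) = 6.273×10⁻⁹ N⁻¹.
P = 0.002911 / 6.273×10⁻⁹ = 464000 N = 464 kN.
σ_{stainless steel} = P/A₂ = 464000/1800 = 257.8 MPa, compressive.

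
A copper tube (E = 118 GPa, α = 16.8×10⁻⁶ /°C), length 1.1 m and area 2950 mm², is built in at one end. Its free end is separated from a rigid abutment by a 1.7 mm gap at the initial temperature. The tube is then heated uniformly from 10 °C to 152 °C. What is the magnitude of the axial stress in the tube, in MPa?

Unrestrained expansion: δ_free = αΔT L = 16.8×10⁻⁶ × 142 × 1100 = 2.624 mm.
After closing the 1.7 mm clearance, 2.624 − 1.7 = 0.9242 mm of expansion remains to be suppressed by the wall.
Compatibility: PL/(AE) = 0.9242 mm, so σ = P/A = E × (0.9242/1100) = 99.14 MPa.

σ ≈ 99.1 MPa (compressive)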